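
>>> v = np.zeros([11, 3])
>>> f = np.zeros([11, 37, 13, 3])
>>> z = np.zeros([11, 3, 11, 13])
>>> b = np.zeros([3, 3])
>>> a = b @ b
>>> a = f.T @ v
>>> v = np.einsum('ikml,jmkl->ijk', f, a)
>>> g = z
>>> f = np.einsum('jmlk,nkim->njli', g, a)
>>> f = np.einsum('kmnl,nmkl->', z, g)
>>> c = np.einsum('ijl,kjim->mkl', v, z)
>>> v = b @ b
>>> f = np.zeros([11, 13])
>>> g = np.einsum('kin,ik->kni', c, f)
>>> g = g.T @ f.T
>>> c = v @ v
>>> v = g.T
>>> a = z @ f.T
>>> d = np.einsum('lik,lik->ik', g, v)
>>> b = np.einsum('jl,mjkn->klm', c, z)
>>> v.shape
(11, 37, 11)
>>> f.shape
(11, 13)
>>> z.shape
(11, 3, 11, 13)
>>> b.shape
(11, 3, 11)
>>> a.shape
(11, 3, 11, 11)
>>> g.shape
(11, 37, 11)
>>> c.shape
(3, 3)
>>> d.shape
(37, 11)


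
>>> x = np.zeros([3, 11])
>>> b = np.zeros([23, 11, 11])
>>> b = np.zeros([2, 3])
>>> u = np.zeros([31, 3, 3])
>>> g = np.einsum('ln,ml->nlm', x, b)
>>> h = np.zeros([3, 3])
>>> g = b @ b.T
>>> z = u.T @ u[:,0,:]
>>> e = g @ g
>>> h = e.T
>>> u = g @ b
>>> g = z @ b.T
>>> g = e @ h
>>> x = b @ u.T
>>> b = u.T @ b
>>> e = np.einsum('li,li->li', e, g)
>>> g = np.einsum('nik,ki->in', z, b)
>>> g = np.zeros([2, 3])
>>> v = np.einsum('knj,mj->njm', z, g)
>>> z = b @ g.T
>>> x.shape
(2, 2)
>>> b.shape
(3, 3)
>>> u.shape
(2, 3)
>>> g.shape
(2, 3)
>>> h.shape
(2, 2)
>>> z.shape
(3, 2)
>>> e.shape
(2, 2)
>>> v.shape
(3, 3, 2)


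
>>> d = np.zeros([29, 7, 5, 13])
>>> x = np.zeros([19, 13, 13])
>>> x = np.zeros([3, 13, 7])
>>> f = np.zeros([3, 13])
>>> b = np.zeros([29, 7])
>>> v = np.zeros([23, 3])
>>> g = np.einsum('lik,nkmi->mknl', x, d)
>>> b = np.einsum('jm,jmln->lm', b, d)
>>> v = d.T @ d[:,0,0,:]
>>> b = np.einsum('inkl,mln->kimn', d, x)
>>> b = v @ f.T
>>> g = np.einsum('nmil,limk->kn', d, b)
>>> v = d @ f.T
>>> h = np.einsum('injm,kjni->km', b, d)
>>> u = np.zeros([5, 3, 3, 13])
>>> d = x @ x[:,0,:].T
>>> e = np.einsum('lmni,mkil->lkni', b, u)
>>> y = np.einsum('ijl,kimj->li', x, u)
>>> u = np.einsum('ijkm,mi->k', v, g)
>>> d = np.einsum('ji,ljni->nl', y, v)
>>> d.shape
(5, 29)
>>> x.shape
(3, 13, 7)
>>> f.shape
(3, 13)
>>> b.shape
(13, 5, 7, 3)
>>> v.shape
(29, 7, 5, 3)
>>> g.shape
(3, 29)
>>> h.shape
(29, 3)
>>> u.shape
(5,)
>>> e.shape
(13, 3, 7, 3)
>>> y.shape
(7, 3)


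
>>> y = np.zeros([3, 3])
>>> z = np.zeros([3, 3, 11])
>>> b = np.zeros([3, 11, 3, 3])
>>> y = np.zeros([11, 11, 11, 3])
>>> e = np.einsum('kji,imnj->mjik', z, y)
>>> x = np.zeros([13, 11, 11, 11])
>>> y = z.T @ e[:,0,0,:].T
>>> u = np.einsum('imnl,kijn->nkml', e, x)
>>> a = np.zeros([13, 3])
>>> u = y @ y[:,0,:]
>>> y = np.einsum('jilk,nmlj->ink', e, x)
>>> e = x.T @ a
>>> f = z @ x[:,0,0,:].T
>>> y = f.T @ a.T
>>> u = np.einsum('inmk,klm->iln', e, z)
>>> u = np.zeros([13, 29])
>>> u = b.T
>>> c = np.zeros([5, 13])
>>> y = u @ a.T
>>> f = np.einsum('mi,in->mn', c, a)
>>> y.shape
(3, 3, 11, 13)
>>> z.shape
(3, 3, 11)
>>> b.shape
(3, 11, 3, 3)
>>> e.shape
(11, 11, 11, 3)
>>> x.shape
(13, 11, 11, 11)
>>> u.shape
(3, 3, 11, 3)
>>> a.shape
(13, 3)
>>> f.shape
(5, 3)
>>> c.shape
(5, 13)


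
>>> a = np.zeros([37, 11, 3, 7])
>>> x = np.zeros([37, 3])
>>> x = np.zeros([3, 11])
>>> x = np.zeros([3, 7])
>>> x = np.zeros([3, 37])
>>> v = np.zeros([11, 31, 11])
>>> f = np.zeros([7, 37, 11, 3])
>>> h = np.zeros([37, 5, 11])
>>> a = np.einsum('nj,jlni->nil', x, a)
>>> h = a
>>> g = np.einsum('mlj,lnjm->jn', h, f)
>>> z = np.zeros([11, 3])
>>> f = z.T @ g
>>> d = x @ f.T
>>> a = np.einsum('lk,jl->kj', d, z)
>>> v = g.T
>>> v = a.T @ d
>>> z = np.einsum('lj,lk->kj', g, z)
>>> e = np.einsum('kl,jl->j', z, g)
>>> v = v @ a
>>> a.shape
(3, 11)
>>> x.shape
(3, 37)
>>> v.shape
(11, 11)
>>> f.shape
(3, 37)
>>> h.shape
(3, 7, 11)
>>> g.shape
(11, 37)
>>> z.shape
(3, 37)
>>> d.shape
(3, 3)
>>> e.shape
(11,)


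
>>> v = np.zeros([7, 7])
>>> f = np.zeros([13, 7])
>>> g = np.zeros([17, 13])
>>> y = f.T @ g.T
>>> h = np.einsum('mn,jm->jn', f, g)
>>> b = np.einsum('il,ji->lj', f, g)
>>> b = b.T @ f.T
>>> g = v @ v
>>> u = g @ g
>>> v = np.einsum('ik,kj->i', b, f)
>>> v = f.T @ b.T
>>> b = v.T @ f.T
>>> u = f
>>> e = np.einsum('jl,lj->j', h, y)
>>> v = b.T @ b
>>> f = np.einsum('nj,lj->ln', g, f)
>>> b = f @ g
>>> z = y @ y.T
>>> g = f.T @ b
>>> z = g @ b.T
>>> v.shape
(13, 13)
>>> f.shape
(13, 7)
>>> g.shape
(7, 7)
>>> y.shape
(7, 17)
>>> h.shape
(17, 7)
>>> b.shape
(13, 7)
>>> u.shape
(13, 7)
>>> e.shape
(17,)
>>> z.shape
(7, 13)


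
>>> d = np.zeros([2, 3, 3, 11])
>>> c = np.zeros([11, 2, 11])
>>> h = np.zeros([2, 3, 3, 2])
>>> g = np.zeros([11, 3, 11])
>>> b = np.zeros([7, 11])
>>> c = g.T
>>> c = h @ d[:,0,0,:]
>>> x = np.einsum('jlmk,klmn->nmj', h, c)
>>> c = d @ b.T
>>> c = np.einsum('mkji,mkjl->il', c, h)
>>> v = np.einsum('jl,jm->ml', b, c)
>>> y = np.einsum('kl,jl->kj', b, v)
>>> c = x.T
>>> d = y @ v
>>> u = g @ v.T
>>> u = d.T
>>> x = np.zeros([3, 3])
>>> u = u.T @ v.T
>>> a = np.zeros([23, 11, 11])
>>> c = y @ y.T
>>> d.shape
(7, 11)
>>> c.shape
(7, 7)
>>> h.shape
(2, 3, 3, 2)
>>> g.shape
(11, 3, 11)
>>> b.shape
(7, 11)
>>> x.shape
(3, 3)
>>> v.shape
(2, 11)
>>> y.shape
(7, 2)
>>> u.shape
(7, 2)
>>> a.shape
(23, 11, 11)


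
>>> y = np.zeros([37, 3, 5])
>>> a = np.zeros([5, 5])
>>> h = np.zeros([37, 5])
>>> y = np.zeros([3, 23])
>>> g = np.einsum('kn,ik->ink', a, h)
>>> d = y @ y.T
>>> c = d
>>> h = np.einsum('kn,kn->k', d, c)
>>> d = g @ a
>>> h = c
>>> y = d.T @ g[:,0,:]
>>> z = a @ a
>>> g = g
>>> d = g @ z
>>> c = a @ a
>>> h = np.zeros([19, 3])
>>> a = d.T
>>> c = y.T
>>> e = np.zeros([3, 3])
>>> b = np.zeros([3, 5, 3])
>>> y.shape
(5, 5, 5)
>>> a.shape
(5, 5, 37)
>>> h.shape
(19, 3)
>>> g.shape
(37, 5, 5)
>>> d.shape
(37, 5, 5)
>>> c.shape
(5, 5, 5)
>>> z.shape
(5, 5)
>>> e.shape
(3, 3)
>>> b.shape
(3, 5, 3)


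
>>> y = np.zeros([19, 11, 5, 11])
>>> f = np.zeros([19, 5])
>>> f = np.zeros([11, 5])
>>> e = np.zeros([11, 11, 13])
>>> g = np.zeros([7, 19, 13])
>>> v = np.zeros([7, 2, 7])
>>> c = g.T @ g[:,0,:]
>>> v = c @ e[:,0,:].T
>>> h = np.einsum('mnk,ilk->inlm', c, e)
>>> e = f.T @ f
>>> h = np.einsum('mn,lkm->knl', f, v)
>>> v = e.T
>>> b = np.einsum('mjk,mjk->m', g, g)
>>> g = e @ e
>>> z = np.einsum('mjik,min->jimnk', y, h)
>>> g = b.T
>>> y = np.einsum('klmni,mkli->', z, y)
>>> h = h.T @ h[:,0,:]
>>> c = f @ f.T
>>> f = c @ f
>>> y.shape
()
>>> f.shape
(11, 5)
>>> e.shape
(5, 5)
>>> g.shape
(7,)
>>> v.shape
(5, 5)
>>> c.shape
(11, 11)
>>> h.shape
(13, 5, 13)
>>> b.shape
(7,)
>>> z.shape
(11, 5, 19, 13, 11)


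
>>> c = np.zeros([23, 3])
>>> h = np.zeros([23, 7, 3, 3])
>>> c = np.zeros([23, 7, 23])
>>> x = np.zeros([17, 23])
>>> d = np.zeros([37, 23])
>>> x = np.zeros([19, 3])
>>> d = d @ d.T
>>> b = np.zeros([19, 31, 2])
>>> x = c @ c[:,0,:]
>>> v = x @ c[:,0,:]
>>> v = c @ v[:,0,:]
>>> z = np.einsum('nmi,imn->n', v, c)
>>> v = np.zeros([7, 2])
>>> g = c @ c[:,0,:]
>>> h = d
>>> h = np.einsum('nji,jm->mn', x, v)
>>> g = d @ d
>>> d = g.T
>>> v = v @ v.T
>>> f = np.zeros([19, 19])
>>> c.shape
(23, 7, 23)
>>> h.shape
(2, 23)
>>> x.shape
(23, 7, 23)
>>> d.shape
(37, 37)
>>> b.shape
(19, 31, 2)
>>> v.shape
(7, 7)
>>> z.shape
(23,)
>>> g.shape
(37, 37)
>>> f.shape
(19, 19)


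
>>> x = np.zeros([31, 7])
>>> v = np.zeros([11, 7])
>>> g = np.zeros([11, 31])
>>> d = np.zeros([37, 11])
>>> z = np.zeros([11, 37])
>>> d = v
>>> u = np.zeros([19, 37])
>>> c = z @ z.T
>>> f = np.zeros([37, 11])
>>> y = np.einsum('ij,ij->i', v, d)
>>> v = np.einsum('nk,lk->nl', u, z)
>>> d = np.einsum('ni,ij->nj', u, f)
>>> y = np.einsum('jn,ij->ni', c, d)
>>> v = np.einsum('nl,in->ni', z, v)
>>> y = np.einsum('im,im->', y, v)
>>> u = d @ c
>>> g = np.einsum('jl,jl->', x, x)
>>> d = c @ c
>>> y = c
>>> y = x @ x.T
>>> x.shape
(31, 7)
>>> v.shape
(11, 19)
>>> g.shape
()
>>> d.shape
(11, 11)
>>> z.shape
(11, 37)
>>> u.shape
(19, 11)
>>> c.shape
(11, 11)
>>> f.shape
(37, 11)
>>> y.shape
(31, 31)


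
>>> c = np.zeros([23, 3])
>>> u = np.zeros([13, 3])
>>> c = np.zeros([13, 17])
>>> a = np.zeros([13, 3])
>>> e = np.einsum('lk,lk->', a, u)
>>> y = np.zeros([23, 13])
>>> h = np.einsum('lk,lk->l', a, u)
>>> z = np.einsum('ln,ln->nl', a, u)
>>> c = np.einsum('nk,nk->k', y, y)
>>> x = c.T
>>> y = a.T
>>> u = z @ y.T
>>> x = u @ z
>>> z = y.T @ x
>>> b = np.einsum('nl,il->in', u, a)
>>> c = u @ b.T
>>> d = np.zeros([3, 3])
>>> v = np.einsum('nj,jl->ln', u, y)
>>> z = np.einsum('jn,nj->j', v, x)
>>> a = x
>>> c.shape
(3, 13)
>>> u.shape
(3, 3)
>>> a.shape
(3, 13)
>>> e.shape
()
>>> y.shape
(3, 13)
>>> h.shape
(13,)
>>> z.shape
(13,)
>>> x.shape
(3, 13)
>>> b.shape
(13, 3)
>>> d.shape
(3, 3)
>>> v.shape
(13, 3)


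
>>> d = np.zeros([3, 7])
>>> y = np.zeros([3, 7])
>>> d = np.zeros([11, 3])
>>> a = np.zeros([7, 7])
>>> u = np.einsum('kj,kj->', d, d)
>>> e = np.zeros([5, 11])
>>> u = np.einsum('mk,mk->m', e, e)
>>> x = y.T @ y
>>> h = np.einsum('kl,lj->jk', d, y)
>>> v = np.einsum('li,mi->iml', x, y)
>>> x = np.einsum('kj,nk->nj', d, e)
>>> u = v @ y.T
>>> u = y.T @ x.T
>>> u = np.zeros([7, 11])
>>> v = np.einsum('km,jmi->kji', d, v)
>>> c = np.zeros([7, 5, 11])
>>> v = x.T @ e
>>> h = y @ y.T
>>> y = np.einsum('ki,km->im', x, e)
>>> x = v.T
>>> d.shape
(11, 3)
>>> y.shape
(3, 11)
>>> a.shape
(7, 7)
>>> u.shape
(7, 11)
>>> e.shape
(5, 11)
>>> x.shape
(11, 3)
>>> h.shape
(3, 3)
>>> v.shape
(3, 11)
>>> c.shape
(7, 5, 11)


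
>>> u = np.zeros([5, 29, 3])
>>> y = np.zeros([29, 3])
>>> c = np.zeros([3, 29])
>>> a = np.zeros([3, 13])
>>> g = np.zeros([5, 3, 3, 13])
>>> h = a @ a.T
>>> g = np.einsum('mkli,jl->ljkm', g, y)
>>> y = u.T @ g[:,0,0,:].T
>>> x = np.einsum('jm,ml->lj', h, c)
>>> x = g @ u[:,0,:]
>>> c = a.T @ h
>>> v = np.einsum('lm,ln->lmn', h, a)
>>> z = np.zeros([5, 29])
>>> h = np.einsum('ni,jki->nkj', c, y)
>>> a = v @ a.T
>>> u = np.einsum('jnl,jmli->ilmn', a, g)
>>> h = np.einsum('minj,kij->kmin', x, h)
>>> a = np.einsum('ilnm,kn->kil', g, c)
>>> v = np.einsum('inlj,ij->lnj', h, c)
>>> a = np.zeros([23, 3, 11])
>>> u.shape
(5, 3, 29, 3)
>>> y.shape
(3, 29, 3)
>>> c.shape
(13, 3)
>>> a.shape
(23, 3, 11)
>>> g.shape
(3, 29, 3, 5)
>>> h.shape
(13, 3, 29, 3)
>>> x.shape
(3, 29, 3, 3)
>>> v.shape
(29, 3, 3)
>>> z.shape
(5, 29)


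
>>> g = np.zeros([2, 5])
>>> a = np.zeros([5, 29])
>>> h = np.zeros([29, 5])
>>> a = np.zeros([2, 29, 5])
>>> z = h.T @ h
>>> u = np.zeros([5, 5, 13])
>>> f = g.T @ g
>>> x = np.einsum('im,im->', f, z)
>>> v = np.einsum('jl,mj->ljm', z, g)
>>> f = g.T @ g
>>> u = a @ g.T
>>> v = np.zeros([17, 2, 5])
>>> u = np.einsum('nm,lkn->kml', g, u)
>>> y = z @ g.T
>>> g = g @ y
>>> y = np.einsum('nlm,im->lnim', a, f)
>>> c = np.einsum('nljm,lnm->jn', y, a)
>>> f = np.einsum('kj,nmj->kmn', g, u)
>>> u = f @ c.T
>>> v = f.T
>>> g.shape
(2, 2)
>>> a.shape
(2, 29, 5)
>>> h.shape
(29, 5)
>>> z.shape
(5, 5)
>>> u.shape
(2, 5, 5)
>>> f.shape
(2, 5, 29)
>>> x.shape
()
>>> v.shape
(29, 5, 2)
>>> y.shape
(29, 2, 5, 5)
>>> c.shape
(5, 29)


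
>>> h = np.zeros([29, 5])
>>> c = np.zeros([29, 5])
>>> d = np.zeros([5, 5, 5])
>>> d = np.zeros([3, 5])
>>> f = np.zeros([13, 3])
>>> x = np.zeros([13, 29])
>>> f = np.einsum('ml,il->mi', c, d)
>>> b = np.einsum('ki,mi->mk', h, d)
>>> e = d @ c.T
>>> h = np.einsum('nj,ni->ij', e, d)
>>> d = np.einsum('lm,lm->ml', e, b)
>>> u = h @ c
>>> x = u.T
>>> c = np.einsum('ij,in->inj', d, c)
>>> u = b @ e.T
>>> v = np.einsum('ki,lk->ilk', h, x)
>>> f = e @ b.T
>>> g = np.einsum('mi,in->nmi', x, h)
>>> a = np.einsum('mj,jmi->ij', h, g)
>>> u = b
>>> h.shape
(5, 29)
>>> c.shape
(29, 5, 3)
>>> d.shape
(29, 3)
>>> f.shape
(3, 3)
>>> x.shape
(5, 5)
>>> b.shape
(3, 29)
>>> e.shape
(3, 29)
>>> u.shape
(3, 29)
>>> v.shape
(29, 5, 5)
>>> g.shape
(29, 5, 5)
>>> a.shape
(5, 29)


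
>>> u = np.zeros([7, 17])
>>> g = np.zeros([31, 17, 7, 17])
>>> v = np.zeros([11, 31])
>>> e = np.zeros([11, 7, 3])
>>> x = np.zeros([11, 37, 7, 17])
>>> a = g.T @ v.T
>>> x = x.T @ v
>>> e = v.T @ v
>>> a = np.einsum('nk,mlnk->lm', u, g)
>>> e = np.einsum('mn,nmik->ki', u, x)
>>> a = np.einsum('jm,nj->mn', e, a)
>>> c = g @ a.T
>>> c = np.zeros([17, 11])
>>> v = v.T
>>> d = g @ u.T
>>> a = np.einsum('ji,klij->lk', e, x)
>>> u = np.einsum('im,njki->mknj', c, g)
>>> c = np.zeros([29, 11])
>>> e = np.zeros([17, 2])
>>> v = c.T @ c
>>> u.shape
(11, 7, 31, 17)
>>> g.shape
(31, 17, 7, 17)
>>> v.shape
(11, 11)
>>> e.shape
(17, 2)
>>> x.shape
(17, 7, 37, 31)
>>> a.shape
(7, 17)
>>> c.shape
(29, 11)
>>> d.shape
(31, 17, 7, 7)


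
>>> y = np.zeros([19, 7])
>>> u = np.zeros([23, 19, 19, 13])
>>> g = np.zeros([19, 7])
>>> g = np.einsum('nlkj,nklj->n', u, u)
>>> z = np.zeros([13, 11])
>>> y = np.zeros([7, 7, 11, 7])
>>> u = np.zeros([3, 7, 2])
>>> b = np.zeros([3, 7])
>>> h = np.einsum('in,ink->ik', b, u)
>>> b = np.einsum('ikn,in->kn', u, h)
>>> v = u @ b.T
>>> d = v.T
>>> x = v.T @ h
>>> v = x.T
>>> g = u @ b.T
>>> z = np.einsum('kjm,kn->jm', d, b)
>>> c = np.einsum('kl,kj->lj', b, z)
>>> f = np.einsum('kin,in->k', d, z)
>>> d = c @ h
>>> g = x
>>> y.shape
(7, 7, 11, 7)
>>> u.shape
(3, 7, 2)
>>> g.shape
(7, 7, 2)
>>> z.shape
(7, 3)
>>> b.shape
(7, 2)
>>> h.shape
(3, 2)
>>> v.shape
(2, 7, 7)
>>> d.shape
(2, 2)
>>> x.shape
(7, 7, 2)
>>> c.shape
(2, 3)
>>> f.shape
(7,)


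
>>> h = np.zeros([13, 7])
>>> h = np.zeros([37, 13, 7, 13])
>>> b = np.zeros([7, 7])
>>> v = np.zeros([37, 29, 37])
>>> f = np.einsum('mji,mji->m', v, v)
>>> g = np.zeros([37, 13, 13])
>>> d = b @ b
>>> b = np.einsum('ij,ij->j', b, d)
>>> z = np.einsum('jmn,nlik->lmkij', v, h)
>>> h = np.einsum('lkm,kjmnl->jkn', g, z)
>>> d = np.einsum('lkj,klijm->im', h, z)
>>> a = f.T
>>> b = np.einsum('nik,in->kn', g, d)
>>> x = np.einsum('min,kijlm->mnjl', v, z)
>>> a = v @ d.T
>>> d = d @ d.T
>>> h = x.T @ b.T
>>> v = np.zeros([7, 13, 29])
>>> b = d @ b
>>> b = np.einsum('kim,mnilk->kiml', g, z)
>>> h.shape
(7, 13, 37, 13)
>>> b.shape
(37, 13, 13, 7)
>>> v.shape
(7, 13, 29)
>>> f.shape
(37,)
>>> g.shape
(37, 13, 13)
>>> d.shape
(13, 13)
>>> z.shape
(13, 29, 13, 7, 37)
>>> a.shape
(37, 29, 13)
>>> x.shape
(37, 37, 13, 7)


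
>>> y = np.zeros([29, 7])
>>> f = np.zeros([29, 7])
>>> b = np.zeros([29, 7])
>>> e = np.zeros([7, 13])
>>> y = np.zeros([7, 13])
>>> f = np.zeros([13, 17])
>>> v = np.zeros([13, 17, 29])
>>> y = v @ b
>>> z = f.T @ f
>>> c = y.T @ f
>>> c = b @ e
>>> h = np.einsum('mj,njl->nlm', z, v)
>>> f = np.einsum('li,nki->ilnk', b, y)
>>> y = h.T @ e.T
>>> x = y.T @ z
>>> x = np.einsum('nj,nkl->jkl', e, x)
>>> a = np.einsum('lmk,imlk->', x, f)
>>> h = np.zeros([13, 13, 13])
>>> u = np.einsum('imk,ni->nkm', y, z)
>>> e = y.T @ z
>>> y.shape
(17, 29, 7)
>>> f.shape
(7, 29, 13, 17)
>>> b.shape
(29, 7)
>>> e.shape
(7, 29, 17)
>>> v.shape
(13, 17, 29)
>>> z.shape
(17, 17)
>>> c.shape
(29, 13)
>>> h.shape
(13, 13, 13)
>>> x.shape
(13, 29, 17)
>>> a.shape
()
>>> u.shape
(17, 7, 29)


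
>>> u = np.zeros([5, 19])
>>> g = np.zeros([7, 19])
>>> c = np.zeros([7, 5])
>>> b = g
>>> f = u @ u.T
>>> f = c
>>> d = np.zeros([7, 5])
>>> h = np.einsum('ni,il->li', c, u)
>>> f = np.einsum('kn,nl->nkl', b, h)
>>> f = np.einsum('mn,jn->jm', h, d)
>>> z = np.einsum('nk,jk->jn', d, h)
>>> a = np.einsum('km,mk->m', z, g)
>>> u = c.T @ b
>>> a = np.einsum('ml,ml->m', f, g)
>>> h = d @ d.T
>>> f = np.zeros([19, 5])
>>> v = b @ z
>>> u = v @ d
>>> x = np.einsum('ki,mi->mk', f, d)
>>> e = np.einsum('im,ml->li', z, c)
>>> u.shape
(7, 5)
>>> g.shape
(7, 19)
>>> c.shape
(7, 5)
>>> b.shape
(7, 19)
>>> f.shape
(19, 5)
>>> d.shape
(7, 5)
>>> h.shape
(7, 7)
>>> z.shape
(19, 7)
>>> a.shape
(7,)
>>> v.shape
(7, 7)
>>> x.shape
(7, 19)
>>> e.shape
(5, 19)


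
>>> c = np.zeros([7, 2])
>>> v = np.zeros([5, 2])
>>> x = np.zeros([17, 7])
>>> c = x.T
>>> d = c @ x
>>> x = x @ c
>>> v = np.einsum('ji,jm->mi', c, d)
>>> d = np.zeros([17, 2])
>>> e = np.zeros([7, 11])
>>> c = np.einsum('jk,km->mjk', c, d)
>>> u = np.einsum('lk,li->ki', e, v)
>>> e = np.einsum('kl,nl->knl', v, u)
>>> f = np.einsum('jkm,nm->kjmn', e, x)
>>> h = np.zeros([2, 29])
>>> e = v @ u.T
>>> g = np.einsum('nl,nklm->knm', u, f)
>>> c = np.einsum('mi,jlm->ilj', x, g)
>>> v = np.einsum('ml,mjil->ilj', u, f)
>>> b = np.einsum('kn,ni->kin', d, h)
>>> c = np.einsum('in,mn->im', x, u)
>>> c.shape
(17, 11)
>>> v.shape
(17, 17, 7)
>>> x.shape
(17, 17)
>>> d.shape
(17, 2)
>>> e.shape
(7, 11)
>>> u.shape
(11, 17)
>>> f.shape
(11, 7, 17, 17)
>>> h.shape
(2, 29)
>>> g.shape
(7, 11, 17)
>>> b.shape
(17, 29, 2)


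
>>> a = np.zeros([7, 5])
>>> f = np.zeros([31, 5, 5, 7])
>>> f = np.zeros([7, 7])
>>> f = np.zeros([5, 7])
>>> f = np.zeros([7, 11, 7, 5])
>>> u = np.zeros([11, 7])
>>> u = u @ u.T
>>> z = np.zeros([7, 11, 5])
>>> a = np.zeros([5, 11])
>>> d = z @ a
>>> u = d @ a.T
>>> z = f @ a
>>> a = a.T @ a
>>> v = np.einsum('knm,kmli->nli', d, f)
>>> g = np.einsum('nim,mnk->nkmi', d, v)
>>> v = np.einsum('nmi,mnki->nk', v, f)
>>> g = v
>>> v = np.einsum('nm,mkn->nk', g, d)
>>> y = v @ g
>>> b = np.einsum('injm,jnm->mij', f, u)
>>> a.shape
(11, 11)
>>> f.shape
(7, 11, 7, 5)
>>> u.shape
(7, 11, 5)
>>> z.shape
(7, 11, 7, 11)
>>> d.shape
(7, 11, 11)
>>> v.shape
(11, 11)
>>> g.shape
(11, 7)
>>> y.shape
(11, 7)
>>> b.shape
(5, 7, 7)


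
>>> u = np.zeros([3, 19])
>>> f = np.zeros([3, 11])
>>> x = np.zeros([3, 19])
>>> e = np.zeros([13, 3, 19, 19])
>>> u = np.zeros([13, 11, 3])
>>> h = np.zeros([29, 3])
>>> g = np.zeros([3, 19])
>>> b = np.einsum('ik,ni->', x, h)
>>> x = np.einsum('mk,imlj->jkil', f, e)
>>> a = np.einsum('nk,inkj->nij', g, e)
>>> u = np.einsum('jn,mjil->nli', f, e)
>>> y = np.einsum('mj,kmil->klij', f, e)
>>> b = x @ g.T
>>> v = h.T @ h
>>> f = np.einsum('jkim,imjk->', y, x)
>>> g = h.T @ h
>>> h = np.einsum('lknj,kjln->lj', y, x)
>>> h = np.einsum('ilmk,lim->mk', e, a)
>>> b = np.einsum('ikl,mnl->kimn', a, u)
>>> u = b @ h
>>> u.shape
(13, 3, 11, 19)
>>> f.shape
()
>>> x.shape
(19, 11, 13, 19)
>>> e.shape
(13, 3, 19, 19)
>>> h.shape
(19, 19)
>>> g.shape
(3, 3)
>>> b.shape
(13, 3, 11, 19)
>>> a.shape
(3, 13, 19)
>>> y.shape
(13, 19, 19, 11)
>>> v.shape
(3, 3)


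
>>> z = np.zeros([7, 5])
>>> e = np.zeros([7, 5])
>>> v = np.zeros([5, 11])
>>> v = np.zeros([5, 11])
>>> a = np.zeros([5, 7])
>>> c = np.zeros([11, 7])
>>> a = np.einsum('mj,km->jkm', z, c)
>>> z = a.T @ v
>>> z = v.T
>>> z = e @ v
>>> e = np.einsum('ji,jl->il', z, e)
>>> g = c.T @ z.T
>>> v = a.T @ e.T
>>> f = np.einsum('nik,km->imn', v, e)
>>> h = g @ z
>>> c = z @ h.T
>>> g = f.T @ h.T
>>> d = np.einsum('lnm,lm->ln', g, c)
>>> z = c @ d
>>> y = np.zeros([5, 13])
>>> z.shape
(7, 5)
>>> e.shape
(11, 5)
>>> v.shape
(7, 11, 11)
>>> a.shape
(5, 11, 7)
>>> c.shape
(7, 7)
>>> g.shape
(7, 5, 7)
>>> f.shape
(11, 5, 7)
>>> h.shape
(7, 11)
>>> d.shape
(7, 5)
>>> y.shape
(5, 13)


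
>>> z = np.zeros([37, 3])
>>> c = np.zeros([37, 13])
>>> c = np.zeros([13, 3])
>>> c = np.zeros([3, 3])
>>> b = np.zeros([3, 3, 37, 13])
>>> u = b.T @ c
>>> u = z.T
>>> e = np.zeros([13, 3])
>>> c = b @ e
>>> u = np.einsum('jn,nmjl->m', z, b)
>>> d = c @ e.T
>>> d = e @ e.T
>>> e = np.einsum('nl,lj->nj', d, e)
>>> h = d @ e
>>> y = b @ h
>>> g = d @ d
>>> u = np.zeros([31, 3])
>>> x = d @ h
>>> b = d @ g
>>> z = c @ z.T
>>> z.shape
(3, 3, 37, 37)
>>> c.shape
(3, 3, 37, 3)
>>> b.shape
(13, 13)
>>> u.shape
(31, 3)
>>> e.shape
(13, 3)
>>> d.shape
(13, 13)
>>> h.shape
(13, 3)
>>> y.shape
(3, 3, 37, 3)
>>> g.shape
(13, 13)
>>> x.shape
(13, 3)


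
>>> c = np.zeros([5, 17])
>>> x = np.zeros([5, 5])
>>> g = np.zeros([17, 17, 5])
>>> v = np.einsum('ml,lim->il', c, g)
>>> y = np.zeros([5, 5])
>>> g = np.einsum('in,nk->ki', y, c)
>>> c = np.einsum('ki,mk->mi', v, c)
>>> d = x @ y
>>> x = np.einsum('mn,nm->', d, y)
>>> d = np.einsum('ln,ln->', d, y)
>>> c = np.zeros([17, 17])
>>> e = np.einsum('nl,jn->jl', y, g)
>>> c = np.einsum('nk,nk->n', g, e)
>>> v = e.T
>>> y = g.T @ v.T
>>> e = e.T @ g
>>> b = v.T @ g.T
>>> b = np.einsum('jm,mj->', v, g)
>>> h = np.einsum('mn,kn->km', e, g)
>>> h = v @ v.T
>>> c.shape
(17,)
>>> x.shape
()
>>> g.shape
(17, 5)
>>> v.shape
(5, 17)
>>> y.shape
(5, 5)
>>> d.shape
()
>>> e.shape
(5, 5)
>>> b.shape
()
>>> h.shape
(5, 5)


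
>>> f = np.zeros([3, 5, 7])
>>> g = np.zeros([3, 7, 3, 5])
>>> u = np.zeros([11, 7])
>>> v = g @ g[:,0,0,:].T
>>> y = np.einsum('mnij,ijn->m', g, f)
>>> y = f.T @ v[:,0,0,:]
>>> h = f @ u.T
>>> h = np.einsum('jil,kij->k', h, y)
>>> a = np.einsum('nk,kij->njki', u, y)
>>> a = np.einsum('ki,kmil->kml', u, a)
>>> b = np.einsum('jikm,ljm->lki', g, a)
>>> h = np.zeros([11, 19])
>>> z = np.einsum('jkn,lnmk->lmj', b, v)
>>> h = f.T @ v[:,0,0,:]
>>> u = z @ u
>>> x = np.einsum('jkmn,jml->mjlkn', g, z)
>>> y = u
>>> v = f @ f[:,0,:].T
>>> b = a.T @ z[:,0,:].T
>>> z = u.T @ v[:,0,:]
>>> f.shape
(3, 5, 7)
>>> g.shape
(3, 7, 3, 5)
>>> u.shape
(3, 3, 7)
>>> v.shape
(3, 5, 3)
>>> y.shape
(3, 3, 7)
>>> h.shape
(7, 5, 3)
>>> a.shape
(11, 3, 5)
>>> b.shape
(5, 3, 3)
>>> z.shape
(7, 3, 3)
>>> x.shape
(3, 3, 11, 7, 5)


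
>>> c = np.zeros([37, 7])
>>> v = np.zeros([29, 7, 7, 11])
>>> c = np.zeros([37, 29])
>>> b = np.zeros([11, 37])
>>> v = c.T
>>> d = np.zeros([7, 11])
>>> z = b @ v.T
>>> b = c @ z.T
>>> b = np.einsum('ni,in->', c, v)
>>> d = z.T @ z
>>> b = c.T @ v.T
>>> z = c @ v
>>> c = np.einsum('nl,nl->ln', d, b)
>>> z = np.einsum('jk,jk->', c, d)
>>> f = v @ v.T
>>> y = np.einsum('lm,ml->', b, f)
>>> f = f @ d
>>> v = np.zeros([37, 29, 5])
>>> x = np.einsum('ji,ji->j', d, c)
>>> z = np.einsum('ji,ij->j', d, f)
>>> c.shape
(29, 29)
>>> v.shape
(37, 29, 5)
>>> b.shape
(29, 29)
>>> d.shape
(29, 29)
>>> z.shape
(29,)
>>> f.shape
(29, 29)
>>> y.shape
()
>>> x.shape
(29,)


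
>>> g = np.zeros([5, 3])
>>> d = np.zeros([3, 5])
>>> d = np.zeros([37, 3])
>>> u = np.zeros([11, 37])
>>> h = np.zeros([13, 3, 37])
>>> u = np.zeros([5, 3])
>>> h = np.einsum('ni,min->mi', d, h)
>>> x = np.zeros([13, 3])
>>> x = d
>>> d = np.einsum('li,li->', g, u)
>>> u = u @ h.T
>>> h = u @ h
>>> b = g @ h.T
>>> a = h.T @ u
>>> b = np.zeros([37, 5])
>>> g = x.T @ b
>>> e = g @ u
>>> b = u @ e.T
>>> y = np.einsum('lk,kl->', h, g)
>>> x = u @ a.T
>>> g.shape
(3, 5)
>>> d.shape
()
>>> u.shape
(5, 13)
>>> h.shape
(5, 3)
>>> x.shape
(5, 3)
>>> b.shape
(5, 3)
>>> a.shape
(3, 13)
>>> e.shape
(3, 13)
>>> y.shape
()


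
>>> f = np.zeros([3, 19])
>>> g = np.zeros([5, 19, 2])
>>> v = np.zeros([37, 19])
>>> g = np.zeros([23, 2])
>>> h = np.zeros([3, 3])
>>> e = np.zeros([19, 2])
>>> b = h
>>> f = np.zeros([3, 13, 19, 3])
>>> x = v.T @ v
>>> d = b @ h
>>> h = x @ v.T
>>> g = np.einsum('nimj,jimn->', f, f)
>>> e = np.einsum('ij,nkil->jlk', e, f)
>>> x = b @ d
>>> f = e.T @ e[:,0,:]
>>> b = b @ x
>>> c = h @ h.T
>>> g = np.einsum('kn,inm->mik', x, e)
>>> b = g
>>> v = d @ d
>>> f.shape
(13, 3, 13)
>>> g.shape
(13, 2, 3)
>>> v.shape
(3, 3)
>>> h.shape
(19, 37)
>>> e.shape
(2, 3, 13)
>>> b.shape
(13, 2, 3)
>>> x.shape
(3, 3)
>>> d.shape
(3, 3)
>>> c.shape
(19, 19)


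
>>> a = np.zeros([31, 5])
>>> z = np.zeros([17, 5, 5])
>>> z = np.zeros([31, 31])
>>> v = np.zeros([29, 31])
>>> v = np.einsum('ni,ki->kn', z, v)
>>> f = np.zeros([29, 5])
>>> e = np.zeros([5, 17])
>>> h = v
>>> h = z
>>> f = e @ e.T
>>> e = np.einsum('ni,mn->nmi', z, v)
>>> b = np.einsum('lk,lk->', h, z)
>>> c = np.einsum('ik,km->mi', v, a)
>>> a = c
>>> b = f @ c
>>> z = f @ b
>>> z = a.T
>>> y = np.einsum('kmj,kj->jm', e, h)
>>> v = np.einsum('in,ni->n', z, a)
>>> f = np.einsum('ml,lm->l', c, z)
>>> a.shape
(5, 29)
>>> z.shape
(29, 5)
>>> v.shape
(5,)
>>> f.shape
(29,)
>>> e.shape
(31, 29, 31)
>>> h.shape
(31, 31)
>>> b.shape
(5, 29)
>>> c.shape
(5, 29)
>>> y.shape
(31, 29)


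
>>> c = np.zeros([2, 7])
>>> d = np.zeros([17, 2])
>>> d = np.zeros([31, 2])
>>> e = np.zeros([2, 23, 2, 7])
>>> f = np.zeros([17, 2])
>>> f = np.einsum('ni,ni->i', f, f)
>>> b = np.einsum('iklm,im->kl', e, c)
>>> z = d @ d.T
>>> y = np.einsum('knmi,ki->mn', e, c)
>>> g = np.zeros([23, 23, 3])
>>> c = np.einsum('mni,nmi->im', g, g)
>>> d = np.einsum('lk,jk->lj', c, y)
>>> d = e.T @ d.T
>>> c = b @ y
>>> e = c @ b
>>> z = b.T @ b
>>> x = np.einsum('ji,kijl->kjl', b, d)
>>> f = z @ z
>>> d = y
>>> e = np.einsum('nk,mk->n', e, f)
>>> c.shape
(23, 23)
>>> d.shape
(2, 23)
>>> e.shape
(23,)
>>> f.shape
(2, 2)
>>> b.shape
(23, 2)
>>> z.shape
(2, 2)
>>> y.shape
(2, 23)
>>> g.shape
(23, 23, 3)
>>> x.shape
(7, 23, 3)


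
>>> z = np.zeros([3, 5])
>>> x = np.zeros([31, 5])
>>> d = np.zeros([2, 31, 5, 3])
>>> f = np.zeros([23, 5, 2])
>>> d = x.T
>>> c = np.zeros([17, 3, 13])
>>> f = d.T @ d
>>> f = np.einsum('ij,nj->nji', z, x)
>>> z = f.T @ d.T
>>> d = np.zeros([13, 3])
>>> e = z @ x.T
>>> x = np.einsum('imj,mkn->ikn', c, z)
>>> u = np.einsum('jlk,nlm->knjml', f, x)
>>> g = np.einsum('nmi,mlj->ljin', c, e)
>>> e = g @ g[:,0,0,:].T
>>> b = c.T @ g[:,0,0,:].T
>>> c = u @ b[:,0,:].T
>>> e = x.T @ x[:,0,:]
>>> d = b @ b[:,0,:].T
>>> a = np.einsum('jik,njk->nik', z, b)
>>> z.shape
(3, 5, 5)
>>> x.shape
(17, 5, 5)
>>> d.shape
(13, 3, 13)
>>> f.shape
(31, 5, 3)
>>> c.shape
(3, 17, 31, 5, 13)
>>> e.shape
(5, 5, 5)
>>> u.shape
(3, 17, 31, 5, 5)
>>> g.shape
(5, 31, 13, 17)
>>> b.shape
(13, 3, 5)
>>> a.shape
(13, 5, 5)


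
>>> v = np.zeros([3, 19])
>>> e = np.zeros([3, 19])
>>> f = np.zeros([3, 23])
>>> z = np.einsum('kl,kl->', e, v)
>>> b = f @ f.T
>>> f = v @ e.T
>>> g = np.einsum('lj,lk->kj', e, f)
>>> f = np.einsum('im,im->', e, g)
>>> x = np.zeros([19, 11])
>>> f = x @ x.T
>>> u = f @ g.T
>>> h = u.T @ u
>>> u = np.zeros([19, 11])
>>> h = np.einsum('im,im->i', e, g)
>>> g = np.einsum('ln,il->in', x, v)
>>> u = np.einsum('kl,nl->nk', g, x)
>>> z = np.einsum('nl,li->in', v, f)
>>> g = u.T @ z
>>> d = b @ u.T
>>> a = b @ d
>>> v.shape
(3, 19)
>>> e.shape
(3, 19)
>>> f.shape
(19, 19)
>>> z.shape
(19, 3)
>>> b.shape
(3, 3)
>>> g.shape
(3, 3)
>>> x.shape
(19, 11)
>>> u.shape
(19, 3)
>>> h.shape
(3,)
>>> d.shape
(3, 19)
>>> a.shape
(3, 19)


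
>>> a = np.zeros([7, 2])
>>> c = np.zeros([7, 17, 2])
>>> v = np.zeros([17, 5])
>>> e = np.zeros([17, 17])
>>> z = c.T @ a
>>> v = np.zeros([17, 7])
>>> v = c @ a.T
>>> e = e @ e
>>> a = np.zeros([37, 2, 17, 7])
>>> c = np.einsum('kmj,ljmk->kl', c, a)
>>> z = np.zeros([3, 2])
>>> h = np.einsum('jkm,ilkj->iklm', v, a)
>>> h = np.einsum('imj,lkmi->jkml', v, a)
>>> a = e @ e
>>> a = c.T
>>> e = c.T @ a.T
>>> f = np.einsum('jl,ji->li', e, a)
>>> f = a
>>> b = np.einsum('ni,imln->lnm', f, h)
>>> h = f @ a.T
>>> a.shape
(37, 7)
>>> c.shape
(7, 37)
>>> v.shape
(7, 17, 7)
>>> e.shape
(37, 37)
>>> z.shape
(3, 2)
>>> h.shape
(37, 37)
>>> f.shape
(37, 7)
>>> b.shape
(17, 37, 2)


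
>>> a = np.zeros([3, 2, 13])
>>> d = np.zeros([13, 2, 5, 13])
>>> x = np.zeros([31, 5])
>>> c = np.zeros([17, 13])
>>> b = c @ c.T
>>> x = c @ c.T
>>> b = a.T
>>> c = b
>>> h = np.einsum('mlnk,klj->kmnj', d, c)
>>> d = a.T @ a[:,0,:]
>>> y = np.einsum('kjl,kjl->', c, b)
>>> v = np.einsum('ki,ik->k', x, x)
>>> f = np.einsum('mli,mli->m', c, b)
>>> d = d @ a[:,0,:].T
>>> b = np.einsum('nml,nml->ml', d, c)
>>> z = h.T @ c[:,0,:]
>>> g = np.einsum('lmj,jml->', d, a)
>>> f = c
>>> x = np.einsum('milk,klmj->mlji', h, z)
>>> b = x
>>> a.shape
(3, 2, 13)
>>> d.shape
(13, 2, 3)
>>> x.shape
(13, 5, 3, 13)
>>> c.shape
(13, 2, 3)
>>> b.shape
(13, 5, 3, 13)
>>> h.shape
(13, 13, 5, 3)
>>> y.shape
()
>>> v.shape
(17,)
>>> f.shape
(13, 2, 3)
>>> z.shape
(3, 5, 13, 3)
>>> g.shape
()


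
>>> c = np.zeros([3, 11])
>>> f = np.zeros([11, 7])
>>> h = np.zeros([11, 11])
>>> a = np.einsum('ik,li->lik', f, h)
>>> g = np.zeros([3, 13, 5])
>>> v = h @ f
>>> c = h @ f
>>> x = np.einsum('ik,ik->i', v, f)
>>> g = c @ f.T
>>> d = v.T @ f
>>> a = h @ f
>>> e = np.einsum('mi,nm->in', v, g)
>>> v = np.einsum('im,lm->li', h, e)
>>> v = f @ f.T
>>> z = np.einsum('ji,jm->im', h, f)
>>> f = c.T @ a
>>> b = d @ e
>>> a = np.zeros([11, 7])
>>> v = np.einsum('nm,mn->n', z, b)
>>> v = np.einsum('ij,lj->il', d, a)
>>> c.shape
(11, 7)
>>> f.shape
(7, 7)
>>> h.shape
(11, 11)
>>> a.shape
(11, 7)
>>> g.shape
(11, 11)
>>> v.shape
(7, 11)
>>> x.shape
(11,)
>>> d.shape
(7, 7)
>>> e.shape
(7, 11)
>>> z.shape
(11, 7)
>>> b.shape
(7, 11)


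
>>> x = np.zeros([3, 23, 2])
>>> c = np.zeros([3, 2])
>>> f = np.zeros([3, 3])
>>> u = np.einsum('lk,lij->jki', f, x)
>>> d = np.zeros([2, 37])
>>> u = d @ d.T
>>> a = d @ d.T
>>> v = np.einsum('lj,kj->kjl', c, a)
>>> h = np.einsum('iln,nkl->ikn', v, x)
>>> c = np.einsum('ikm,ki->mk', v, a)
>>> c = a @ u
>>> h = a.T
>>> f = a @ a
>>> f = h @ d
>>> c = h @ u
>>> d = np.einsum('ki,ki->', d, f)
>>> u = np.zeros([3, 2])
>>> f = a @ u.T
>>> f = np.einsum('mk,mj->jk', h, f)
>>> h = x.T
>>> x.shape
(3, 23, 2)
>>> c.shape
(2, 2)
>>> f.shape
(3, 2)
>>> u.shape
(3, 2)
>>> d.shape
()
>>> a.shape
(2, 2)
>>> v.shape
(2, 2, 3)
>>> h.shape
(2, 23, 3)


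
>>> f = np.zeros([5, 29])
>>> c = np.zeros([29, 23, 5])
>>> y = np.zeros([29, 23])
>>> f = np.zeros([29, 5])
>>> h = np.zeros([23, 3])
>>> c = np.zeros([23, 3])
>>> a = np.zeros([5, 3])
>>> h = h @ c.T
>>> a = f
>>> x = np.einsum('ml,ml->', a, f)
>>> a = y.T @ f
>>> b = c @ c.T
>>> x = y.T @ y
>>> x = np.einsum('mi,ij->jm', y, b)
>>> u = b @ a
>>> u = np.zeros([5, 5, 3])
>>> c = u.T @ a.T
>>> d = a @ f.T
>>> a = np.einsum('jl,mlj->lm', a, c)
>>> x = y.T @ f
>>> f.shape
(29, 5)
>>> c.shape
(3, 5, 23)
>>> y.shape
(29, 23)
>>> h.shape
(23, 23)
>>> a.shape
(5, 3)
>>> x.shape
(23, 5)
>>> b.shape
(23, 23)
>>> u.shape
(5, 5, 3)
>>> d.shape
(23, 29)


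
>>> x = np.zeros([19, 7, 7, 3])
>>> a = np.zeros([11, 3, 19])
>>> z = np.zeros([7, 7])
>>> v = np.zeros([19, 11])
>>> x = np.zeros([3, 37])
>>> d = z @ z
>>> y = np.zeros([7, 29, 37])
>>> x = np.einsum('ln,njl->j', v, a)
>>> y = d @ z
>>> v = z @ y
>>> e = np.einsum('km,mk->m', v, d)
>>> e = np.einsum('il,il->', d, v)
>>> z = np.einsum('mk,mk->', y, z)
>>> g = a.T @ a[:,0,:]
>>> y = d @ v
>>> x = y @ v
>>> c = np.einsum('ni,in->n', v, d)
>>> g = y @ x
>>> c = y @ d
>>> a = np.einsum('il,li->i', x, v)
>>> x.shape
(7, 7)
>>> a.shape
(7,)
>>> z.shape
()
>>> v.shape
(7, 7)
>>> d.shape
(7, 7)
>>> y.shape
(7, 7)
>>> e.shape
()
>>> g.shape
(7, 7)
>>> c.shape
(7, 7)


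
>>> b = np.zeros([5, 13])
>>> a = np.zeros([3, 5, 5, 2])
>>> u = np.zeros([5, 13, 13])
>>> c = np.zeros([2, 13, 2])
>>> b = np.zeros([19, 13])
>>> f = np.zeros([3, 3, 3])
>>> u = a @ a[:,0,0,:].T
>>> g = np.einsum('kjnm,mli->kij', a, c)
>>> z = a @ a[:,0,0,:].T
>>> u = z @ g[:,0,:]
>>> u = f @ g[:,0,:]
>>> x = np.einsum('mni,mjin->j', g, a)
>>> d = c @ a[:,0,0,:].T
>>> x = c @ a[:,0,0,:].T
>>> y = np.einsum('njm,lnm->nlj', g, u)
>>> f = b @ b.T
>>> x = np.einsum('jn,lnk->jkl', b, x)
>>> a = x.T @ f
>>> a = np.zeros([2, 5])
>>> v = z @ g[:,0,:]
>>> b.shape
(19, 13)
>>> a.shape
(2, 5)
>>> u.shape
(3, 3, 5)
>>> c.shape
(2, 13, 2)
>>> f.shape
(19, 19)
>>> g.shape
(3, 2, 5)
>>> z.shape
(3, 5, 5, 3)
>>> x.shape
(19, 3, 2)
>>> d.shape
(2, 13, 3)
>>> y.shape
(3, 3, 2)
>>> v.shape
(3, 5, 5, 5)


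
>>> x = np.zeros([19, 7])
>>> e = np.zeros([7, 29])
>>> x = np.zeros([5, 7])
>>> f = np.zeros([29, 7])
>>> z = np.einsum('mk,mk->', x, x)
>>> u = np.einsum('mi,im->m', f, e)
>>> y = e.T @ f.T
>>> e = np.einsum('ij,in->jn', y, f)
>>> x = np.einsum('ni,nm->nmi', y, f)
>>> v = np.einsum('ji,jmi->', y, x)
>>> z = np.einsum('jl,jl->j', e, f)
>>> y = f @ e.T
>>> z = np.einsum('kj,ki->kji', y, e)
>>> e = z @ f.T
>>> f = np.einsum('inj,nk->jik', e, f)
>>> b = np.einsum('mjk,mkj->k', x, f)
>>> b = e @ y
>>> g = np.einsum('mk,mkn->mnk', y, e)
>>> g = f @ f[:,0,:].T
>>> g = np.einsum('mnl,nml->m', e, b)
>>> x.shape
(29, 7, 29)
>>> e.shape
(29, 29, 29)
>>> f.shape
(29, 29, 7)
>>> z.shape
(29, 29, 7)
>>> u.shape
(29,)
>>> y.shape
(29, 29)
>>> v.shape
()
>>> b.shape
(29, 29, 29)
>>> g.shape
(29,)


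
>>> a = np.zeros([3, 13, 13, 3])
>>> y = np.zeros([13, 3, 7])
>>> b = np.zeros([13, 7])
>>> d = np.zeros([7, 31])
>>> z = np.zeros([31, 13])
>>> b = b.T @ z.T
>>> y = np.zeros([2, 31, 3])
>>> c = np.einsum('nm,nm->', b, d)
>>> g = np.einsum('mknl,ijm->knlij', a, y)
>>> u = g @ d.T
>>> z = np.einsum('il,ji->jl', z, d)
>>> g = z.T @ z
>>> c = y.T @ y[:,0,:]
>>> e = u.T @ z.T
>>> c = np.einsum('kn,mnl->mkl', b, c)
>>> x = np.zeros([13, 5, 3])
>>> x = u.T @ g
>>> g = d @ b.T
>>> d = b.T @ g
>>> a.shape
(3, 13, 13, 3)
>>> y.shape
(2, 31, 3)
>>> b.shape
(7, 31)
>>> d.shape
(31, 7)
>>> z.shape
(7, 13)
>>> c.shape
(3, 7, 3)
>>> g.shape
(7, 7)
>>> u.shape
(13, 13, 3, 2, 7)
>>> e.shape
(7, 2, 3, 13, 7)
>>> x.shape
(7, 2, 3, 13, 13)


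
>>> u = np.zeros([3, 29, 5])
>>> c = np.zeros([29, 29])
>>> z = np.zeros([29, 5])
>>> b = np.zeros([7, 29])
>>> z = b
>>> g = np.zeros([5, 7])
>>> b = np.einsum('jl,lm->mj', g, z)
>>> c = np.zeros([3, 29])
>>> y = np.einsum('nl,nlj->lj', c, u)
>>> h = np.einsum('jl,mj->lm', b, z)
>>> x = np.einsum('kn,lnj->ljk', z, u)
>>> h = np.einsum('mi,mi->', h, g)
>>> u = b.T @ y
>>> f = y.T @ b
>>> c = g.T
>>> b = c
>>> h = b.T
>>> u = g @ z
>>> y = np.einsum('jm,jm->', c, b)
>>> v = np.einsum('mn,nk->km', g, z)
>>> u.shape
(5, 29)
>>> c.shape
(7, 5)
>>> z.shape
(7, 29)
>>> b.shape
(7, 5)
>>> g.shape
(5, 7)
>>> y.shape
()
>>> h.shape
(5, 7)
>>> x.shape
(3, 5, 7)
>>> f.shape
(5, 5)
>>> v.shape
(29, 5)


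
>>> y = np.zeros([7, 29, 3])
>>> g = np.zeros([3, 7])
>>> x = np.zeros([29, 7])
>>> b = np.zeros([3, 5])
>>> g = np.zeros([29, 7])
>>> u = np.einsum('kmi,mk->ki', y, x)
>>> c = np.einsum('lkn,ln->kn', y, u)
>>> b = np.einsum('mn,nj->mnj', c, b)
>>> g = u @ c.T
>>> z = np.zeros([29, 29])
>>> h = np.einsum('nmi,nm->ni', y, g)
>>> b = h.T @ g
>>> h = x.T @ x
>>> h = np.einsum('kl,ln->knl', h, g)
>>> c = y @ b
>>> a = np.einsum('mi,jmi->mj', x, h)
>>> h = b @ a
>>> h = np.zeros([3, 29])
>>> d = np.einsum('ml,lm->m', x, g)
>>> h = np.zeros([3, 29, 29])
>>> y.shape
(7, 29, 3)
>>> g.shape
(7, 29)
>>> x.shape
(29, 7)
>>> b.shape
(3, 29)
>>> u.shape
(7, 3)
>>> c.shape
(7, 29, 29)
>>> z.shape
(29, 29)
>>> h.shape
(3, 29, 29)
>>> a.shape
(29, 7)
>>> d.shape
(29,)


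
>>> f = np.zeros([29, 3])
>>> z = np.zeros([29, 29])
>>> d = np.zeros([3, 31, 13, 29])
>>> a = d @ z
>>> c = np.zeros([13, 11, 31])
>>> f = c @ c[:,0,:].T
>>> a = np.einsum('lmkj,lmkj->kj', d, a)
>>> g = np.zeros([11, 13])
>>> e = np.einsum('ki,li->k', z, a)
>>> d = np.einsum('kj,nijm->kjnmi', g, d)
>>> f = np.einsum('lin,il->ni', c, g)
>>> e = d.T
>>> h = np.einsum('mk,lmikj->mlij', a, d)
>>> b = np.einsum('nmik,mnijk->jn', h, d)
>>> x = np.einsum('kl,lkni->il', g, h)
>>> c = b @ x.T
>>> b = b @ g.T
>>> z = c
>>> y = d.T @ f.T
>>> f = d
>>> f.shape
(11, 13, 3, 29, 31)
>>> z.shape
(29, 31)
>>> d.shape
(11, 13, 3, 29, 31)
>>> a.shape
(13, 29)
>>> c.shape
(29, 31)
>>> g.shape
(11, 13)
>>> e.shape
(31, 29, 3, 13, 11)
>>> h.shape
(13, 11, 3, 31)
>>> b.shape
(29, 11)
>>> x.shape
(31, 13)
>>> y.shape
(31, 29, 3, 13, 31)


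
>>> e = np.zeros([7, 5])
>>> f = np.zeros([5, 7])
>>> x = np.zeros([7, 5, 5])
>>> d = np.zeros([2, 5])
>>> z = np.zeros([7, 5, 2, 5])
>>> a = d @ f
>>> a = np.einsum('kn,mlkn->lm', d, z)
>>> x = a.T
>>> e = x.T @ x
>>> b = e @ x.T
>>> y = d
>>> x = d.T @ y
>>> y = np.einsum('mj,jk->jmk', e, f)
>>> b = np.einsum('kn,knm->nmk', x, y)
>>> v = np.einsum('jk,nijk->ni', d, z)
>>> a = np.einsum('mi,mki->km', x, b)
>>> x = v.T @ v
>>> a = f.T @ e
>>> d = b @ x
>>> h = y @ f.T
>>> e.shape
(5, 5)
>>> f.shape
(5, 7)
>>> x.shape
(5, 5)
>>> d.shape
(5, 7, 5)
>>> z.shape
(7, 5, 2, 5)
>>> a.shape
(7, 5)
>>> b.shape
(5, 7, 5)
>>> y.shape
(5, 5, 7)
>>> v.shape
(7, 5)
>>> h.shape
(5, 5, 5)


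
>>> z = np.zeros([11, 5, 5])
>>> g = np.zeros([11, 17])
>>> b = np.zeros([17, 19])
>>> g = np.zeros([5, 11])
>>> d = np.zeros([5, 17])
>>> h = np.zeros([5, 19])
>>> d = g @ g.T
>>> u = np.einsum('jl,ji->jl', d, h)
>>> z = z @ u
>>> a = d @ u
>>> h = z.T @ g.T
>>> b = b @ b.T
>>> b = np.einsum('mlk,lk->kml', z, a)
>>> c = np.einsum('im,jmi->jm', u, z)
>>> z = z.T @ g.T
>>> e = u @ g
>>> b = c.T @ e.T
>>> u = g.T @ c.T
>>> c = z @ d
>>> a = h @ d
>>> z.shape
(5, 5, 5)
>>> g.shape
(5, 11)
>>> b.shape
(5, 5)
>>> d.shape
(5, 5)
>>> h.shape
(5, 5, 5)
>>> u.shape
(11, 11)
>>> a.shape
(5, 5, 5)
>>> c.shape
(5, 5, 5)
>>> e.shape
(5, 11)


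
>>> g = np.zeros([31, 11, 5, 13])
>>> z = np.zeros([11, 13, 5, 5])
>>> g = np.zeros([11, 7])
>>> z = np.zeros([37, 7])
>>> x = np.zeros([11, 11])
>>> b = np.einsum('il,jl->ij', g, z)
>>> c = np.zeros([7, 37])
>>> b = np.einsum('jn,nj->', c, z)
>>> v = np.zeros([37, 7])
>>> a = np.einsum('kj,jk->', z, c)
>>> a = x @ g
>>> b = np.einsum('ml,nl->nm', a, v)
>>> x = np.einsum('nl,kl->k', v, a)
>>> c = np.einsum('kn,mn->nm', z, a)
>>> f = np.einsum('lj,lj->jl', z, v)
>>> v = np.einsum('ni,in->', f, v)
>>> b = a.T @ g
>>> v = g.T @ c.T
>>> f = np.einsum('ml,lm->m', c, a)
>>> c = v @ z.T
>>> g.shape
(11, 7)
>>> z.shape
(37, 7)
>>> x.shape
(11,)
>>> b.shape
(7, 7)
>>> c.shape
(7, 37)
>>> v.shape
(7, 7)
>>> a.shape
(11, 7)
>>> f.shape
(7,)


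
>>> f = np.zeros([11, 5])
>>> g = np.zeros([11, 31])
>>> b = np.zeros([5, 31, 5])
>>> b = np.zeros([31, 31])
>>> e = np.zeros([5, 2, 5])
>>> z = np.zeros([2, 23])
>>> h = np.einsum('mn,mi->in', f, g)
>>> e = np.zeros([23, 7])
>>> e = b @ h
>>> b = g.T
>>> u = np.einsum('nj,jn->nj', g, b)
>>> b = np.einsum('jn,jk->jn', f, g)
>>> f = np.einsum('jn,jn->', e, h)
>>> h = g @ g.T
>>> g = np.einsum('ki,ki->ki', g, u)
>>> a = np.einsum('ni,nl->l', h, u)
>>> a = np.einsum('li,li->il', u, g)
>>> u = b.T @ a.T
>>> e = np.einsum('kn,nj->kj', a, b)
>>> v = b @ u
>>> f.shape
()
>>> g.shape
(11, 31)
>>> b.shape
(11, 5)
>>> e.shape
(31, 5)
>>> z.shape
(2, 23)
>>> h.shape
(11, 11)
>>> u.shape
(5, 31)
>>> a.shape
(31, 11)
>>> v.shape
(11, 31)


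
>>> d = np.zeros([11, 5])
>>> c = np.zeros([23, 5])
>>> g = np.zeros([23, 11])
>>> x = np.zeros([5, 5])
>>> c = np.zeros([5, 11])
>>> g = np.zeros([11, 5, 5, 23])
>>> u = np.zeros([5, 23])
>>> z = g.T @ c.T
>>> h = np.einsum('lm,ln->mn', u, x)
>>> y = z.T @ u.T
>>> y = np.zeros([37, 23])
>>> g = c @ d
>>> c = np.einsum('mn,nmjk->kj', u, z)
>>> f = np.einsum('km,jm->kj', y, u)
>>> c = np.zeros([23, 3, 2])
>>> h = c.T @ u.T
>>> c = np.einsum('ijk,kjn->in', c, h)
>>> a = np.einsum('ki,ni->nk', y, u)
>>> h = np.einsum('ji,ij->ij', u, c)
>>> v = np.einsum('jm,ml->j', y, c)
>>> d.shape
(11, 5)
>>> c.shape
(23, 5)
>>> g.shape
(5, 5)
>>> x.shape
(5, 5)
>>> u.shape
(5, 23)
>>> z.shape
(23, 5, 5, 5)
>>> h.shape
(23, 5)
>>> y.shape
(37, 23)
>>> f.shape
(37, 5)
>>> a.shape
(5, 37)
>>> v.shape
(37,)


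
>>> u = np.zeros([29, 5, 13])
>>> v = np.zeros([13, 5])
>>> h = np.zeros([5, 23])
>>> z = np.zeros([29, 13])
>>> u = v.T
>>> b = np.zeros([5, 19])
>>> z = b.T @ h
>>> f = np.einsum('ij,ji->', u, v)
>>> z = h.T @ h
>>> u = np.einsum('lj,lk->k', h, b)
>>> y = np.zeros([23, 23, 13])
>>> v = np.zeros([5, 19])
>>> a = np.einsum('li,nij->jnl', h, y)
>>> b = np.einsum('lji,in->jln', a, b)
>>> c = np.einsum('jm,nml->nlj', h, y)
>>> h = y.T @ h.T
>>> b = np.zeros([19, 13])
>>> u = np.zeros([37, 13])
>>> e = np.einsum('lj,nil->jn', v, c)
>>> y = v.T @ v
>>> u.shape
(37, 13)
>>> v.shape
(5, 19)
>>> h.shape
(13, 23, 5)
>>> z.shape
(23, 23)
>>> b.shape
(19, 13)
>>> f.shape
()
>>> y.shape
(19, 19)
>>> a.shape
(13, 23, 5)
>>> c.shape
(23, 13, 5)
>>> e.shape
(19, 23)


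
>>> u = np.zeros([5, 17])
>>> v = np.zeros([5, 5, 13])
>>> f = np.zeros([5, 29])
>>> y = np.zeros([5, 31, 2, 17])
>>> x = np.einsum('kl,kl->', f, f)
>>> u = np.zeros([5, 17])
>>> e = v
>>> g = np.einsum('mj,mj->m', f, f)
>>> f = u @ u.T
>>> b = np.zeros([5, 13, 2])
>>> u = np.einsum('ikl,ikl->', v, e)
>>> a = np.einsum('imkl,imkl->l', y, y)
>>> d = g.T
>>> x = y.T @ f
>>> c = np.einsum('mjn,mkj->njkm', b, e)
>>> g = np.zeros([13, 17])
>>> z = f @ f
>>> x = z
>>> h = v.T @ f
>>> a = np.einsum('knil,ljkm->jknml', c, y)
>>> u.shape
()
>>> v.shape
(5, 5, 13)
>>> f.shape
(5, 5)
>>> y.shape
(5, 31, 2, 17)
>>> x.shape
(5, 5)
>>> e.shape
(5, 5, 13)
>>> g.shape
(13, 17)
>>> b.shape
(5, 13, 2)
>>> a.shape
(31, 2, 13, 17, 5)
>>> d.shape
(5,)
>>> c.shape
(2, 13, 5, 5)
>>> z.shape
(5, 5)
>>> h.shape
(13, 5, 5)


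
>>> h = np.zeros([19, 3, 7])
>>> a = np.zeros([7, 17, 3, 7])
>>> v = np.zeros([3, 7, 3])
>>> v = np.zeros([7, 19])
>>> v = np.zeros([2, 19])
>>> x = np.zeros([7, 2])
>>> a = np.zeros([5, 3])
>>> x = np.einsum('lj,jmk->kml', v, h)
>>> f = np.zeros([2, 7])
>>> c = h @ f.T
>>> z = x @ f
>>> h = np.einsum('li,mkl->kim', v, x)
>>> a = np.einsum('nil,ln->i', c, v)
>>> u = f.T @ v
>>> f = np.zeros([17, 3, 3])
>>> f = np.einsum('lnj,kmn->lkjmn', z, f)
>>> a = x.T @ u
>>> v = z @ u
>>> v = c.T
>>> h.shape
(3, 19, 7)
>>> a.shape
(2, 3, 19)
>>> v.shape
(2, 3, 19)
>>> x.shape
(7, 3, 2)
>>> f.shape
(7, 17, 7, 3, 3)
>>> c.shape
(19, 3, 2)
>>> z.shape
(7, 3, 7)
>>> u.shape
(7, 19)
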